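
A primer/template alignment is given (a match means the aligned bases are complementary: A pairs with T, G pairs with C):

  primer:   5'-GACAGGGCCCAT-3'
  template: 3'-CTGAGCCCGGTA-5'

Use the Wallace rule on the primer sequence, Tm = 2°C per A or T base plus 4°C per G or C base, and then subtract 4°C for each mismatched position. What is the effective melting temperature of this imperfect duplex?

28°C

Primer base counts: A=3, T=1, G=4, C=4 → A+T=4, G+C=8
Perfect-match Tm = 2(4) + 4(8) = 8 + 32 = 40°C
Mismatches (positions where the bases are not complementary): 3 (at positions 4, 5, 8)
Effective Tm = 40 − 3×4 = 40 − 12 = 28°C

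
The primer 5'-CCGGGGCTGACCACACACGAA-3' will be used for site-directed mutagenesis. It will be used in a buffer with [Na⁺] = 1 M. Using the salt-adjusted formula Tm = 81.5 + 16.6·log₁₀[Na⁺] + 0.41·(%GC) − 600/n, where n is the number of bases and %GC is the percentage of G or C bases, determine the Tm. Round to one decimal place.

Length n = 21. Counting bases: T=1, G=6, A=6, C=8
G+C = 14, so %GC = 14/21 × 100 = 66.667%
Salt term: 16.6 × (0) = 0
GC term: 0.41 × 66.667 = 27.333; length term: −600/21 = −28.571
Tm = 81.5 + (0) + 27.333 − 28.571 = 80.262 → 80.3°C

80.3°C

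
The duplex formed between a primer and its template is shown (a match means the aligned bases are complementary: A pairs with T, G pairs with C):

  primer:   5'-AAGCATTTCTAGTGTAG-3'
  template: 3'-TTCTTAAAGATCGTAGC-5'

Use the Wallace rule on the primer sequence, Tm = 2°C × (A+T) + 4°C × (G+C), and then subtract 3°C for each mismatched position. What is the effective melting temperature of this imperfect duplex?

Primer base counts: A=5, T=6, G=4, C=2 → A+T=11, G+C=6
Perfect-match Tm = 2(11) + 4(6) = 22 + 24 = 46°C
Mismatches (positions where the bases are not complementary): 4 (at positions 4, 13, 14, 16)
Effective Tm = 46 − 4×3 = 46 − 12 = 34°C

34°C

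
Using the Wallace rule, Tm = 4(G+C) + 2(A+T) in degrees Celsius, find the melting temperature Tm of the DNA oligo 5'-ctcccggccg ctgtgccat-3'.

Scanning the sequence gives C=9, A=1, T=4, G=5.
AT pairs contribute 5, GC pairs contribute 14.
Tm = 2×5 + 4×14 = 66°C

66°C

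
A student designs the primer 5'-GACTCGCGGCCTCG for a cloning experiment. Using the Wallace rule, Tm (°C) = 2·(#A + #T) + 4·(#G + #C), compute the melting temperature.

Scanning the sequence gives G=5, T=2, C=6, A=1.
So N_AT = 3 and N_GC = 11.
Tm = 4·11 + 2·3 = 44 + 6 = 50°C

50°C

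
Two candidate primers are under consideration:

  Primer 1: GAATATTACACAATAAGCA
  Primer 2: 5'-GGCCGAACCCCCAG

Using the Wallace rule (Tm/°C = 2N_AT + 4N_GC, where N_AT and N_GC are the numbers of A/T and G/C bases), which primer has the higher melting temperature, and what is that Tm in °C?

Primer 1: A+T=14, G+C=5 → Tm = 2(14)+4(5) = 48°C
Primer 2: A+T=3, G+C=11 → Tm = 2(3)+4(11) = 50°C
48°C vs 50°C → primer 2 is higher.

Primer 2, 50°C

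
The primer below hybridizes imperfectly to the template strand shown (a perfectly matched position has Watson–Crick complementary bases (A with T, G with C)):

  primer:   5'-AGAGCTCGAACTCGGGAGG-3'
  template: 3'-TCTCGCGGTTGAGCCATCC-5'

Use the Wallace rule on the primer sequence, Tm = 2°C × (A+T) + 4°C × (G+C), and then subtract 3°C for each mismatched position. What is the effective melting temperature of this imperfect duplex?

Primer base counts: A=5, T=2, G=8, C=4 → A+T=7, G+C=12
Perfect-match Tm = 2(7) + 4(12) = 14 + 48 = 62°C
Mismatches (positions where the bases are not complementary): 3 (at positions 6, 8, 16)
Effective Tm = 62 − 3×3 = 62 − 9 = 53°C

53°C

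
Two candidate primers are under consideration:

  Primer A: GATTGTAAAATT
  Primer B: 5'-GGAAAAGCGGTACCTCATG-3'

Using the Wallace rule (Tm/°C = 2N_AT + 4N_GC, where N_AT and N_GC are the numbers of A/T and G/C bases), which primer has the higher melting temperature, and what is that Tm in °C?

Primer A: A+T=10, G+C=2 → Tm = 2(10)+4(2) = 28°C
Primer B: A+T=9, G+C=10 → Tm = 2(9)+4(10) = 58°C
28°C vs 58°C → primer B is higher.

Primer B, 58°C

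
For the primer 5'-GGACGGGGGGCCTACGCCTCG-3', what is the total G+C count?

17

Counting bases: A=2, T=2, G=10, C=7
G+C = 10 + 7 = 17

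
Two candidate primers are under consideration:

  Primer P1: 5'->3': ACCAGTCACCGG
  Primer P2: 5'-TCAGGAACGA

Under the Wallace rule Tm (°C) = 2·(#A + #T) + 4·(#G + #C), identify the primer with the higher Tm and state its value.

Primer P1, 40°C

Primer P1: A+T=4, G+C=8 → Tm = 2(4)+4(8) = 40°C
Primer P2: A+T=5, G+C=5 → Tm = 2(5)+4(5) = 30°C
40°C vs 30°C → primer P1 is higher.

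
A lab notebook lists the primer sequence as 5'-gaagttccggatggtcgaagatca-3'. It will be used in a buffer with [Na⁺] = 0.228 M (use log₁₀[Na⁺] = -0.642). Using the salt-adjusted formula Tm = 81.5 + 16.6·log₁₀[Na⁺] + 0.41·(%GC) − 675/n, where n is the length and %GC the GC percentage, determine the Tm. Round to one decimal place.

63.2°C

Length n = 24. A=7, T=5, C=4, G=8
G+C = 12, so %GC = 12/24 × 100 = 50%
Salt term: 16.6 × (-0.642) = -10.657
GC term: 0.41 × 50 = 20.5; length term: −675/24 = −28.125
Tm = 81.5 + (-10.657) + 20.5 − 28.125 = 63.218 → 63.2°C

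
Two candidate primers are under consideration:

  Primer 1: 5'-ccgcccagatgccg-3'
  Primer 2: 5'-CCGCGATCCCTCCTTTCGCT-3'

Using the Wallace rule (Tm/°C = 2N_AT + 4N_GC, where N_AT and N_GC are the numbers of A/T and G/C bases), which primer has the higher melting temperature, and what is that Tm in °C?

Primer 2, 66°C

Primer 1: A+T=3, G+C=11 → Tm = 2(3)+4(11) = 50°C
Primer 2: A+T=7, G+C=13 → Tm = 2(7)+4(13) = 66°C
50°C vs 66°C → primer 2 is higher.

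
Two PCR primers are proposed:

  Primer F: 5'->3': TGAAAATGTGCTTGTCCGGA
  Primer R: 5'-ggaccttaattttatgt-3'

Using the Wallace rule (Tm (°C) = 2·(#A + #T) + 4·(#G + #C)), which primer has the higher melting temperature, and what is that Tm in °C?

Primer F: A+T=11, G+C=9 → Tm = 2(11)+4(9) = 58°C
Primer R: A+T=12, G+C=5 → Tm = 2(12)+4(5) = 44°C
58°C vs 44°C → primer F is higher.

Primer F, 58°C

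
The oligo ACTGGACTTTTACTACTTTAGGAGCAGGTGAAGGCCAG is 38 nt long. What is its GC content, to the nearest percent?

Counting bases: A=10, T=10, G=11, C=7
G+C = 11 + 7 = 18 out of 38 bases
%GC = 18/38 × 100 = 47.37% ≈ 47%

47%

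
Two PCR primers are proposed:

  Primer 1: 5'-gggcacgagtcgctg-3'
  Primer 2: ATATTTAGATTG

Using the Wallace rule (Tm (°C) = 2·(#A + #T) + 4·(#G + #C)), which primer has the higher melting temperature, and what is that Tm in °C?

Primer 1, 52°C

Primer 1: A+T=4, G+C=11 → Tm = 2(4)+4(11) = 52°C
Primer 2: A+T=10, G+C=2 → Tm = 2(10)+4(2) = 28°C
52°C vs 28°C → primer 1 is higher.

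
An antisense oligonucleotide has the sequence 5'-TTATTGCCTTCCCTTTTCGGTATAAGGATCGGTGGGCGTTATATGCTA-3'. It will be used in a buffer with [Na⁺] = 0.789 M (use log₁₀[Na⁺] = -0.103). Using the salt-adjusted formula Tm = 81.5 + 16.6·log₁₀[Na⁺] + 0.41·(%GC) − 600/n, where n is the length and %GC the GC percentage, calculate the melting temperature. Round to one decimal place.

Length n = 48. Counting bases: T=19, A=8, C=9, G=12
G+C = 21, so %GC = 21/48 × 100 = 43.75%
Salt term: 16.6 × (-0.103) = -1.71
GC term: 0.41 × 43.75 = 17.938; length term: −600/48 = −12.5
Tm = 81.5 + (-1.71) + 17.938 − 12.5 = 85.228 → 85.2°C

85.2°C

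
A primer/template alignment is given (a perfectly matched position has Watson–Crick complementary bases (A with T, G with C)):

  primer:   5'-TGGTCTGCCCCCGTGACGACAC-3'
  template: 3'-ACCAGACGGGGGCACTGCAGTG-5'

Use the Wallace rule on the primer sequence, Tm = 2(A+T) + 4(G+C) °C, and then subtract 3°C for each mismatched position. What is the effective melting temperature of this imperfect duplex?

71°C

Primer base counts: A=3, T=4, G=6, C=9 → A+T=7, G+C=15
Perfect-match Tm = 2(7) + 4(15) = 14 + 60 = 74°C
Mismatches (positions where the bases are not complementary): 1 (at position 19)
Effective Tm = 74 − 1×3 = 74 − 3 = 71°C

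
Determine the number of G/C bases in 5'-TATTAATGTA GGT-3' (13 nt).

Scanning the sequence gives T=6, A=4, G=3, C=0.
G+C = 3 + 0 = 3

3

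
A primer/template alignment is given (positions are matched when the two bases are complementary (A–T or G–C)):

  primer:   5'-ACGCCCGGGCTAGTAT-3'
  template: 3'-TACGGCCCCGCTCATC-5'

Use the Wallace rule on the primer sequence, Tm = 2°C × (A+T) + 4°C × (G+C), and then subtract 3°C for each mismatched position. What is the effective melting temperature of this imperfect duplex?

40°C

Primer base counts: A=3, T=3, G=5, C=5 → A+T=6, G+C=10
Perfect-match Tm = 2(6) + 4(10) = 12 + 40 = 52°C
Mismatches (positions where the bases are not complementary): 4 (at positions 2, 6, 11, 16)
Effective Tm = 52 − 4×3 = 52 − 12 = 40°C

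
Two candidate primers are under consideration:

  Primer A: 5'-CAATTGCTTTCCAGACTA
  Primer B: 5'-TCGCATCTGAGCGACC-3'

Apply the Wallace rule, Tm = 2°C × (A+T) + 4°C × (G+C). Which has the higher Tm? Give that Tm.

Primer A: A+T=11, G+C=7 → Tm = 2(11)+4(7) = 50°C
Primer B: A+T=6, G+C=10 → Tm = 2(6)+4(10) = 52°C
50°C vs 52°C → primer B is higher.

Primer B, 52°C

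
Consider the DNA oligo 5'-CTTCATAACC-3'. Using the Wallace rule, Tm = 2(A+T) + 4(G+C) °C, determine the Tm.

Scanning the sequence gives G=0, C=4, A=3, T=3.
AT pairs contribute 6, GC pairs contribute 4.
Tm = 4·4 + 2·6 = 16 + 12 = 28°C

28°C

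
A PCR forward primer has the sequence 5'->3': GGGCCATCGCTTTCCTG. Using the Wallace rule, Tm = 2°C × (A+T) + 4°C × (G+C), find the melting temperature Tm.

56°C

Scanning the sequence gives C=6, T=5, A=1, G=5.
So N_AT = 6 and N_GC = 11.
Tm = 2(6) + 4(11) = 12 + 44 = 56°C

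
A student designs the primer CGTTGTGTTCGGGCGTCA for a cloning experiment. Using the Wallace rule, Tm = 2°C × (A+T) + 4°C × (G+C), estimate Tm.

58°C

Base counts: C=4, A=1, T=6, G=7
A+T = 7, G+C = 11
Tm = 4·11 + 2·7 = 44 + 14 = 58°C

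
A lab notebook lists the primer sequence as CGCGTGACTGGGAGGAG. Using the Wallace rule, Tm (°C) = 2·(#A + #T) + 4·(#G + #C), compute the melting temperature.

58°C

Scanning the sequence gives T=2, C=3, A=3, G=9.
AT pairs contribute 5, GC pairs contribute 12.
Tm = 2(5) + 4(12) = 10 + 48 = 58°C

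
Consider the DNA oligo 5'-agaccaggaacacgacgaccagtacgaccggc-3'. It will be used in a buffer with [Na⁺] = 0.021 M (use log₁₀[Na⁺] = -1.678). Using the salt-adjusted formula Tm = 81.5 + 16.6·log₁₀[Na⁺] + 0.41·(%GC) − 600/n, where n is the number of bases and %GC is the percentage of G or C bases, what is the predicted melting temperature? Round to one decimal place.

Length n = 32. Counting bases: G=9, C=11, A=11, T=1
G+C = 20, so %GC = 20/32 × 100 = 62.5%
Salt term: 16.6 × (-1.678) = -27.855
GC term: 0.41 × 62.5 = 25.625; length term: −600/32 = −18.75
Tm = 81.5 + (-27.855) + 25.625 − 18.75 = 60.52 → 60.5°C

60.5°C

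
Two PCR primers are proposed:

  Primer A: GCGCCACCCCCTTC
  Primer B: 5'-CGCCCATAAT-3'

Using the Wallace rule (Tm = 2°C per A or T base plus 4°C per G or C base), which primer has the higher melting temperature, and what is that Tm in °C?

Primer A: A+T=3, G+C=11 → Tm = 2(3)+4(11) = 50°C
Primer B: A+T=5, G+C=5 → Tm = 2(5)+4(5) = 30°C
50°C vs 30°C → primer A is higher.

Primer A, 50°C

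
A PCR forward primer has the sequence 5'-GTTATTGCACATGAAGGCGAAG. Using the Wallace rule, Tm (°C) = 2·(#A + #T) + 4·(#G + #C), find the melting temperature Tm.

Scanning the sequence gives T=5, A=7, C=3, G=7.
A+T = 12, G+C = 10
Tm = 4·10 + 2·12 = 40 + 24 = 64°C

64°C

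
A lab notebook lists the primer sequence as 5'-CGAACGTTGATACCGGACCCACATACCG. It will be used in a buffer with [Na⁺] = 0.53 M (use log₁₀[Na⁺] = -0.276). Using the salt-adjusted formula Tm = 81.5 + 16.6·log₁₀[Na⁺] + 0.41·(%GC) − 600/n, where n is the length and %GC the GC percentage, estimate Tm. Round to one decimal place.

Length n = 28. Base counts: G=6, A=8, C=10, T=4
G+C = 16, so %GC = 16/28 × 100 = 57.143%
Salt term: 16.6 × (-0.276) = -4.582
GC term: 0.41 × 57.143 = 23.429; length term: −600/28 = −21.429
Tm = 81.5 + (-4.582) + 23.429 − 21.429 = 78.918 → 78.9°C

78.9°C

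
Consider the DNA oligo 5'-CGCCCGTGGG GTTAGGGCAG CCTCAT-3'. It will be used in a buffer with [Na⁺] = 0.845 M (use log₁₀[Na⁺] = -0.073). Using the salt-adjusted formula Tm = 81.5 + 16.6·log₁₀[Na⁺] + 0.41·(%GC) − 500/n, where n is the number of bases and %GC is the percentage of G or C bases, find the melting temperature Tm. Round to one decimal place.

89.4°C

Length n = 26. Counting bases: C=8, A=3, T=5, G=10
G+C = 18, so %GC = 18/26 × 100 = 69.231%
Salt term: 16.6 × (-0.073) = -1.212
GC term: 0.41 × 69.231 = 28.385; length term: −500/26 = −19.231
Tm = 81.5 + (-1.212) + 28.385 − 19.231 = 89.442 → 89.4°C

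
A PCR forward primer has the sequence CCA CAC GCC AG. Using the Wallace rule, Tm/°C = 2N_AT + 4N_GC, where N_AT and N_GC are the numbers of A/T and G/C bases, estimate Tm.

38°C

Counting bases: A=3, G=2, T=0, C=6
A+T = 3, G+C = 8
Tm = 2(3) + 4(8) = 6 + 32 = 38°C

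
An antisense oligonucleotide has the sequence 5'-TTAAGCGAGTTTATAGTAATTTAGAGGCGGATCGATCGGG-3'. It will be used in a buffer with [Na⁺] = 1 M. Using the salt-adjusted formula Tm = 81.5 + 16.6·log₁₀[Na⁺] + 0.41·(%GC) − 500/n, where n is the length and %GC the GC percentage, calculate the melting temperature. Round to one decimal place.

Length n = 40. G=13, C=4, A=11, T=12
G+C = 17, so %GC = 17/40 × 100 = 42.5%
Salt term: 16.6 × (0) = 0
GC term: 0.41 × 42.5 = 17.425; length term: −500/40 = −12.5
Tm = 81.5 + (0) + 17.425 − 12.5 = 86.425 → 86.4°C

86.4°C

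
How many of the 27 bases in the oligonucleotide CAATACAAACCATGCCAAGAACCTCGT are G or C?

12

T=4, A=11, C=9, G=3
Total G or C: 3 + 9 = 12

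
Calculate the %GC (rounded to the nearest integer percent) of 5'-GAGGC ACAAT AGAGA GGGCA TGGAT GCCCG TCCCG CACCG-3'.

65%

Scanning the sequence gives A=10, T=4, G=14, C=12.
G+C = 14 + 12 = 26 out of 40 bases
%GC = 26/40 × 100 = 65% ≈ 65%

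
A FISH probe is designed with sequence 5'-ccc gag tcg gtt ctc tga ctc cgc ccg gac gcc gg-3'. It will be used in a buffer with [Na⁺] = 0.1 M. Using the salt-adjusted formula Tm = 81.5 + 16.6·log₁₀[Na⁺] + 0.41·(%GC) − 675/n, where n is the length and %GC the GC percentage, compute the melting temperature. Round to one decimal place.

Length n = 35. Base counts: G=11, T=6, C=15, A=3
G+C = 26, so %GC = 26/35 × 100 = 74.286%
Salt term: 16.6 × (-1) = -16.6
GC term: 0.41 × 74.286 = 30.457; length term: −675/35 = −19.286
Tm = 81.5 + (-16.6) + 30.457 − 19.286 = 76.071 → 76.1°C

76.1°C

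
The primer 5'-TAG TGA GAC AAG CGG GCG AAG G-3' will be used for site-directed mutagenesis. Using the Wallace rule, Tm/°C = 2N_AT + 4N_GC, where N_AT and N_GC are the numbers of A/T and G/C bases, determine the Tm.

70°C

Scanning the sequence gives C=3, G=10, A=7, T=2.
AT pairs contribute 9, GC pairs contribute 13.
Tm = 2×9 + 4×13 = 70°C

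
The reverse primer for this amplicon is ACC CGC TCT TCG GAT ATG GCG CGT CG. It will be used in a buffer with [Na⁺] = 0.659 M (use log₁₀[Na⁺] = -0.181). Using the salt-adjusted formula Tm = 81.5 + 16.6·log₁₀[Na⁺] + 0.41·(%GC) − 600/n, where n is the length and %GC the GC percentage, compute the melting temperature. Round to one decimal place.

82.2°C

Length n = 26. C=9, T=6, G=8, A=3
G+C = 17, so %GC = 17/26 × 100 = 65.385%
Salt term: 16.6 × (-0.181) = -3.005
GC term: 0.41 × 65.385 = 26.808; length term: −600/26 = −23.077
Tm = 81.5 + (-3.005) + 26.808 − 23.077 = 82.226 → 82.2°C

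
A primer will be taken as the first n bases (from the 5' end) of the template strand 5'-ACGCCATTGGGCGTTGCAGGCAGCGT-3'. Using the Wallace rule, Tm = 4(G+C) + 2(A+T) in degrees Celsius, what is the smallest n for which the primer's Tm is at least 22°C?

First 6 bases: ACGCCA → Tm = 20°C (< 22°C)
First 7 bases: ACGCCAT → Tm = 22°C (≥ 22°C)
Each additional base adds 2°C (A/T) or 4°C (G/C), so Tm is non-decreasing in n; n = 7 is the first length to reach 22°C.

n = 7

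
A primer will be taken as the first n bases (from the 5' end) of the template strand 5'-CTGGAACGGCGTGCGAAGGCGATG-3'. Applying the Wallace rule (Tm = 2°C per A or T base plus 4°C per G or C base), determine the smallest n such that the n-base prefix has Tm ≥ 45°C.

n = 14

First 13 bases: CTGGAACGGCGTG → Tm = 44°C (< 45°C)
First 14 bases: CTGGAACGGCGTGC → Tm = 48°C (≥ 45°C)
Since every base adds ≥2°C, Tm only increases with n, so the threshold is first crossed at n = 14.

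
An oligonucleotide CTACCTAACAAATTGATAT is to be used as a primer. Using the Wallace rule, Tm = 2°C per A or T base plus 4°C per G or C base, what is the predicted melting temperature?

Scanning the sequence gives A=8, C=4, T=6, G=1.
So N_AT = 14 and N_GC = 5.
Tm = 4·5 + 2·14 = 20 + 28 = 48°C

48°C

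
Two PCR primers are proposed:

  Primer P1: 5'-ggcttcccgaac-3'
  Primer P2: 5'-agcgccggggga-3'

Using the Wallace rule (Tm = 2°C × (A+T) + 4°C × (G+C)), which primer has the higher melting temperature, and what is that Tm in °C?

Primer P1: A+T=4, G+C=8 → Tm = 2(4)+4(8) = 40°C
Primer P2: A+T=2, G+C=10 → Tm = 2(2)+4(10) = 44°C
40°C vs 44°C → primer P2 is higher.

Primer P2, 44°C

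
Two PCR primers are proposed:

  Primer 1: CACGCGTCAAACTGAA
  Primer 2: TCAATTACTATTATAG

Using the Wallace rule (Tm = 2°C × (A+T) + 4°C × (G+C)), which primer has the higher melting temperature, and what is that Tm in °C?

Primer 1, 48°C

Primer 1: A+T=8, G+C=8 → Tm = 2(8)+4(8) = 48°C
Primer 2: A+T=13, G+C=3 → Tm = 2(13)+4(3) = 38°C
48°C vs 38°C → primer 1 is higher.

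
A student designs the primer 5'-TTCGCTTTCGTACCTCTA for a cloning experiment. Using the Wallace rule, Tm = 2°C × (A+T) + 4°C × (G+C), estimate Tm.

52°C

G=2, A=2, T=8, C=6
AT pairs contribute 10, GC pairs contribute 8.
Tm = 2(10) + 4(8) = 20 + 32 = 52°C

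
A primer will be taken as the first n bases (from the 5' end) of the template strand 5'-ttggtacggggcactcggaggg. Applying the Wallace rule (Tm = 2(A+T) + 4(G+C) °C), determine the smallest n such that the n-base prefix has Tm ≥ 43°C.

First 13 bases: TTGGTACGGGGCA → Tm = 42°C (< 43°C)
First 14 bases: TTGGTACGGGGCAC → Tm = 46°C (≥ 43°C)
Since every base adds ≥2°C, Tm only increases with n, so the threshold is first crossed at n = 14.

n = 14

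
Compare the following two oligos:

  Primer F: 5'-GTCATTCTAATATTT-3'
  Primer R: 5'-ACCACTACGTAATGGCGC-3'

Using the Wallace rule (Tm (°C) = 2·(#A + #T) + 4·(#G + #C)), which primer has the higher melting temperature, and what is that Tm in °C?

Primer F: A+T=12, G+C=3 → Tm = 2(12)+4(3) = 36°C
Primer R: A+T=8, G+C=10 → Tm = 2(8)+4(10) = 56°C
36°C vs 56°C → primer R is higher.

Primer R, 56°C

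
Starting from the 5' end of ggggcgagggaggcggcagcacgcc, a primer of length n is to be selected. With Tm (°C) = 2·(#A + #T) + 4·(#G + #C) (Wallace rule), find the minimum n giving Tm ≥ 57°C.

First 15 bases: GGGGCGAGGGAGGCG → Tm = 56°C (< 57°C)
First 16 bases: GGGGCGAGGGAGGCGG → Tm = 60°C (≥ 57°C)
Since every base adds ≥2°C, Tm only increases with n, so the threshold is first crossed at n = 16.

n = 16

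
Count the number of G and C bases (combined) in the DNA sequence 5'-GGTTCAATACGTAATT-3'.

Base counts: T=6, G=3, C=2, A=5
Total G or C: 3 + 2 = 5

5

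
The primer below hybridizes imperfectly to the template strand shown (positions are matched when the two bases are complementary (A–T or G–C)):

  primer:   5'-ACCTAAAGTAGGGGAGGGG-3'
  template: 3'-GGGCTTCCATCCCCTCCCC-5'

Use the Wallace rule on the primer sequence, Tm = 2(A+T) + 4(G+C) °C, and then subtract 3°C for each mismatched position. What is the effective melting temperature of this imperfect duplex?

Primer base counts: A=6, T=2, G=9, C=2 → A+T=8, G+C=11
Perfect-match Tm = 2(8) + 4(11) = 16 + 44 = 60°C
Mismatches (positions where the bases are not complementary): 3 (at positions 1, 4, 7)
Effective Tm = 60 − 3×3 = 60 − 9 = 51°C

51°C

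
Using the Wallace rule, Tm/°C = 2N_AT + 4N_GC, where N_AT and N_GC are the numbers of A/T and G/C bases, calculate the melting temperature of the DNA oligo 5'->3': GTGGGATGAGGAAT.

42°C

Counting bases: A=4, G=7, C=0, T=3
A+T = 7, G+C = 7
Tm = 4·7 + 2·7 = 28 + 14 = 42°C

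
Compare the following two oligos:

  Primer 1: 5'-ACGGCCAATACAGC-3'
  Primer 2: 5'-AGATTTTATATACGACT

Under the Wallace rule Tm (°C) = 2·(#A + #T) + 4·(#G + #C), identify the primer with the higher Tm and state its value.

Primer 1, 44°C

Primer 1: A+T=6, G+C=8 → Tm = 2(6)+4(8) = 44°C
Primer 2: A+T=13, G+C=4 → Tm = 2(13)+4(4) = 42°C
44°C vs 42°C → primer 1 is higher.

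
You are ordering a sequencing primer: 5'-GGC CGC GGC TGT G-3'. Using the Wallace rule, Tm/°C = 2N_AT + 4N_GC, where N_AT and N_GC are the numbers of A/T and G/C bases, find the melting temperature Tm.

Counting bases: A=0, T=2, G=7, C=4
So N_AT = 2 and N_GC = 11.
Tm = 4·11 + 2·2 = 44 + 4 = 48°C

48°C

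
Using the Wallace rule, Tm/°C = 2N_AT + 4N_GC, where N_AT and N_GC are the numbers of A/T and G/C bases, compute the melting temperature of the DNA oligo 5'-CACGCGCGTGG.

40°C

G=5, C=4, A=1, T=1
AT pairs contribute 2, GC pairs contribute 9.
Tm = 4·9 + 2·2 = 36 + 4 = 40°C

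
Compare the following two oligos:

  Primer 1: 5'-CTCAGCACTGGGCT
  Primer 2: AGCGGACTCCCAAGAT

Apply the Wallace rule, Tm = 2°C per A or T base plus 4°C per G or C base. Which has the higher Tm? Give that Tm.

Primer 1: A+T=5, G+C=9 → Tm = 2(5)+4(9) = 46°C
Primer 2: A+T=7, G+C=9 → Tm = 2(7)+4(9) = 50°C
46°C vs 50°C → primer 2 is higher.

Primer 2, 50°C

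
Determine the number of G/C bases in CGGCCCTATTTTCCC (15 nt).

9

Scanning the sequence gives G=2, A=1, C=7, T=5.
Total G or C: 2 + 7 = 9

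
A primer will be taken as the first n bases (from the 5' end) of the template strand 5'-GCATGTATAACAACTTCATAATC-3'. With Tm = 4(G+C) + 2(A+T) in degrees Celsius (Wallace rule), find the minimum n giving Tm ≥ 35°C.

First 13 bases: GCATGTATAACAA → Tm = 34°C (< 35°C)
First 14 bases: GCATGTATAACAAC → Tm = 38°C (≥ 35°C)
Each additional base adds 2°C (A/T) or 4°C (G/C), so Tm is non-decreasing in n; n = 14 is the first length to reach 35°C.

n = 14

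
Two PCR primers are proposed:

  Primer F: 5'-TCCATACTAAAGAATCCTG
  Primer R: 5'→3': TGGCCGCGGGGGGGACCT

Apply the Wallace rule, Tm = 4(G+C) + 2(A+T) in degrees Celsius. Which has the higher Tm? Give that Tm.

Primer F: A+T=12, G+C=7 → Tm = 2(12)+4(7) = 52°C
Primer R: A+T=3, G+C=15 → Tm = 2(3)+4(15) = 66°C
52°C vs 66°C → primer R is higher.

Primer R, 66°C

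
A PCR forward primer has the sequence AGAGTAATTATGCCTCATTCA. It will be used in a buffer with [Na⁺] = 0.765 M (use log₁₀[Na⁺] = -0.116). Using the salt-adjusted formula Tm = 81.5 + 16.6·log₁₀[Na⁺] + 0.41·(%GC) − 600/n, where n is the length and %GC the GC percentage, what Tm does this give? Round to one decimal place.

64.7°C

Length n = 21. Base counts: A=7, C=4, G=3, T=7
G+C = 7, so %GC = 7/21 × 100 = 33.333%
Salt term: 16.6 × (-0.116) = -1.926
GC term: 0.41 × 33.333 = 13.667; length term: −600/21 = −28.571
Tm = 81.5 + (-1.926) + 13.667 − 28.571 = 64.67 → 64.7°C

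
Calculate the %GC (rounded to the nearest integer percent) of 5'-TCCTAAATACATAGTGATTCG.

33%

A=7, C=4, T=7, G=3
G+C = 3 + 4 = 7 out of 21 bases
%GC = 7/21 × 100 = 33.33% ≈ 33%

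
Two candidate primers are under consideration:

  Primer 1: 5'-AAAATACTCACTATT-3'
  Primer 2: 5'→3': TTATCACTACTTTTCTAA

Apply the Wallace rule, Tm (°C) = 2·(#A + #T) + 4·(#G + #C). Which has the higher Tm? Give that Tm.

Primer 1: A+T=12, G+C=3 → Tm = 2(12)+4(3) = 36°C
Primer 2: A+T=14, G+C=4 → Tm = 2(14)+4(4) = 44°C
36°C vs 44°C → primer 2 is higher.

Primer 2, 44°C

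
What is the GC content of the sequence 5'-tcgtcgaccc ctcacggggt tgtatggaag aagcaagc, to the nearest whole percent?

Base counts: T=7, C=10, G=12, A=9
G+C = 12 + 10 = 22 out of 38 bases
%GC = 22/38 × 100 = 57.89% ≈ 58%

58%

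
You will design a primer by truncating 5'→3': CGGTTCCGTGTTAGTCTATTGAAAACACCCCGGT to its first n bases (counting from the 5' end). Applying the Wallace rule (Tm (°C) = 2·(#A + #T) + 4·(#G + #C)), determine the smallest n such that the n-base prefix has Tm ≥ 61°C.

n = 21

First 20 bases: CGGTTCCGTGTTAGTCTATT → Tm = 58°C (< 61°C)
First 21 bases: CGGTTCCGTGTTAGTCTATTG → Tm = 62°C (≥ 61°C)
Since every base adds ≥2°C, Tm only increases with n, so the threshold is first crossed at n = 21.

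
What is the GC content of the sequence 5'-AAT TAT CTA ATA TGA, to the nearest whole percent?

C=1, A=7, G=1, T=6
G+C = 1 + 1 = 2 out of 15 bases
%GC = 2/15 × 100 = 13.33% ≈ 13%

13%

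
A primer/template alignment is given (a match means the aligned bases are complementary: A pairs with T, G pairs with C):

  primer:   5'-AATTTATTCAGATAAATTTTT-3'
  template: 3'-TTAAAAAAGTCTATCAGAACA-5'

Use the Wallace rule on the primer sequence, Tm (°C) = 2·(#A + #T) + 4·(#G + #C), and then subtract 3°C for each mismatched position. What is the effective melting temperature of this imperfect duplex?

Primer base counts: A=8, T=11, G=1, C=1 → A+T=19, G+C=2
Perfect-match Tm = 2(19) + 4(2) = 38 + 8 = 46°C
Mismatches (positions where the bases are not complementary): 5 (at positions 6, 15, 16, 17, 20)
Effective Tm = 46 − 5×3 = 46 − 15 = 31°C

31°C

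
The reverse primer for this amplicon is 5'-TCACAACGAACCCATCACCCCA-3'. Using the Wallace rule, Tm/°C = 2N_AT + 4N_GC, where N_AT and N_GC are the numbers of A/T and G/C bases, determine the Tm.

68°C

Scanning the sequence gives G=1, C=11, A=8, T=2.
So N_AT = 10 and N_GC = 12.
Tm = 2×10 + 4×12 = 68°C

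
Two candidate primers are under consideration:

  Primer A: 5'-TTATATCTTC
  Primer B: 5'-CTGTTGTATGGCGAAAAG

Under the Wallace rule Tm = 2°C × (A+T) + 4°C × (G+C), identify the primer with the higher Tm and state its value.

Primer A: A+T=8, G+C=2 → Tm = 2(8)+4(2) = 24°C
Primer B: A+T=10, G+C=8 → Tm = 2(10)+4(8) = 52°C
24°C vs 52°C → primer B is higher.

Primer B, 52°C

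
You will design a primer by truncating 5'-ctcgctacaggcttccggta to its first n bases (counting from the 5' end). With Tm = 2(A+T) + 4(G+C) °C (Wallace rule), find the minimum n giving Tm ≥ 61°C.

First 18 bases: CTCGCTACAGGCTTCCGG → Tm = 60°C (< 61°C)
First 19 bases: CTCGCTACAGGCTTCCGGT → Tm = 62°C (≥ 61°C)
Since every base adds ≥2°C, Tm only increases with n, so the threshold is first crossed at n = 19.

n = 19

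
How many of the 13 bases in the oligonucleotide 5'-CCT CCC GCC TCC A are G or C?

C=9, G=1, A=1, T=2
Total G or C: 1 + 9 = 10

10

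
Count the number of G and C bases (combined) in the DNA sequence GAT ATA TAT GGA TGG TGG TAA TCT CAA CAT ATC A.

11

C=4, T=11, G=7, A=12
Total G or C: 7 + 4 = 11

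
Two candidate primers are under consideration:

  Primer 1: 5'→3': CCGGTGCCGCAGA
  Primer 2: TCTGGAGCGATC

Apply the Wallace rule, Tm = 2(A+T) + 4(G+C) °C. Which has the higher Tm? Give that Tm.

Primer 1, 46°C

Primer 1: A+T=3, G+C=10 → Tm = 2(3)+4(10) = 46°C
Primer 2: A+T=5, G+C=7 → Tm = 2(5)+4(7) = 38°C
46°C vs 38°C → primer 1 is higher.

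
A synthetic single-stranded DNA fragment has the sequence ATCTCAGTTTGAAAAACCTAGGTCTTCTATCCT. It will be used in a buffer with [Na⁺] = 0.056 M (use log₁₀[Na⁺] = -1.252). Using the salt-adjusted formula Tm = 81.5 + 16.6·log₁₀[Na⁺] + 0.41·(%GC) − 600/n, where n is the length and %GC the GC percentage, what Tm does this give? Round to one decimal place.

Length n = 33. Counting bases: G=4, T=12, C=8, A=9
G+C = 12, so %GC = 12/33 × 100 = 36.364%
Salt term: 16.6 × (-1.252) = -20.783
GC term: 0.41 × 36.364 = 14.909; length term: −600/33 = −18.182
Tm = 81.5 + (-20.783) + 14.909 − 18.182 = 57.444 → 57.4°C

57.4°C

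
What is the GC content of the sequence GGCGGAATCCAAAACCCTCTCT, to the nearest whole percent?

55%

Base counts: T=4, A=6, G=4, C=8
G+C = 4 + 8 = 12 out of 22 bases
%GC = 12/22 × 100 = 54.55% ≈ 55%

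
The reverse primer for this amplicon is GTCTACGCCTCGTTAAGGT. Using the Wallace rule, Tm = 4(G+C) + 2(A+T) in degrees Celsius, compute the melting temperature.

58°C

Scanning the sequence gives G=5, C=5, A=3, T=6.
A+T = 9, G+C = 10
Tm = 2×9 + 4×10 = 58°C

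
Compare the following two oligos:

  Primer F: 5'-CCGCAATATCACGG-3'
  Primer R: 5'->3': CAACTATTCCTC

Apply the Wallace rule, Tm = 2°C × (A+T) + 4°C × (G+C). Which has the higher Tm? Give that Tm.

Primer F: A+T=6, G+C=8 → Tm = 2(6)+4(8) = 44°C
Primer R: A+T=7, G+C=5 → Tm = 2(7)+4(5) = 34°C
44°C vs 34°C → primer F is higher.

Primer F, 44°C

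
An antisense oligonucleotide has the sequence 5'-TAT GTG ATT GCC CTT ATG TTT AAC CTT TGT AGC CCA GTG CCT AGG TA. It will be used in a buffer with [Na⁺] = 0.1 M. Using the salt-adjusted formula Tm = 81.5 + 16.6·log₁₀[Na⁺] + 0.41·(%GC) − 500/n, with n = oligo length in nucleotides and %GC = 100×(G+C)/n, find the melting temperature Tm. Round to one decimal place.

71.7°C

Length n = 47. Base counts: A=9, T=18, G=10, C=10
G+C = 20, so %GC = 20/47 × 100 = 42.553%
Salt term: 16.6 × (-1) = -16.6
GC term: 0.41 × 42.553 = 17.447; length term: −500/47 = −10.638
Tm = 81.5 + (-16.6) + 17.447 − 10.638 = 71.709 → 71.7°C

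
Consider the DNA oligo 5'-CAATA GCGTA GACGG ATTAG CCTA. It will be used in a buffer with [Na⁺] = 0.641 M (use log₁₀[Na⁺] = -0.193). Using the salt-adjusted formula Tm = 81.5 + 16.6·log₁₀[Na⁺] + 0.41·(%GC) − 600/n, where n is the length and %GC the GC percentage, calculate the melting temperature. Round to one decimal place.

Length n = 24. A=8, T=5, C=5, G=6
G+C = 11, so %GC = 11/24 × 100 = 45.833%
Salt term: 16.6 × (-0.193) = -3.204
GC term: 0.41 × 45.833 = 18.792; length term: −600/24 = −25
Tm = 81.5 + (-3.204) + 18.792 − 25 = 72.088 → 72.1°C

72.1°C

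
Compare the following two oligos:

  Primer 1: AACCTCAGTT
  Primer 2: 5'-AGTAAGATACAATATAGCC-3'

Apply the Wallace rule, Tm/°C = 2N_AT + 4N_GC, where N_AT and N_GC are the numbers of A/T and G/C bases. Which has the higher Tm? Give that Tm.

Primer 1: A+T=6, G+C=4 → Tm = 2(6)+4(4) = 28°C
Primer 2: A+T=13, G+C=6 → Tm = 2(13)+4(6) = 50°C
28°C vs 50°C → primer 2 is higher.

Primer 2, 50°C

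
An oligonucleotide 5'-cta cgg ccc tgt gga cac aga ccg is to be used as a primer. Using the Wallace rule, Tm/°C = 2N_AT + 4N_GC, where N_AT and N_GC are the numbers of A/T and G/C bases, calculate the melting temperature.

Scanning the sequence gives A=5, T=3, G=7, C=9.
AT pairs contribute 8, GC pairs contribute 16.
Tm = 4·16 + 2·8 = 64 + 16 = 80°C

80°C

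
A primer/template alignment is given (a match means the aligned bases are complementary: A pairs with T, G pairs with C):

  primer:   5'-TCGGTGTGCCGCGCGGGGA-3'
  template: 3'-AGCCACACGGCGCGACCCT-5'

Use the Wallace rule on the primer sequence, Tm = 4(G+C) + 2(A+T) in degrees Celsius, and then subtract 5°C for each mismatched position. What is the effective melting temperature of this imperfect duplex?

63°C

Primer base counts: A=1, T=3, G=10, C=5 → A+T=4, G+C=15
Perfect-match Tm = 2(4) + 4(15) = 8 + 60 = 68°C
Mismatches (positions where the bases are not complementary): 1 (at position 15)
Effective Tm = 68 − 1×5 = 68 − 5 = 63°C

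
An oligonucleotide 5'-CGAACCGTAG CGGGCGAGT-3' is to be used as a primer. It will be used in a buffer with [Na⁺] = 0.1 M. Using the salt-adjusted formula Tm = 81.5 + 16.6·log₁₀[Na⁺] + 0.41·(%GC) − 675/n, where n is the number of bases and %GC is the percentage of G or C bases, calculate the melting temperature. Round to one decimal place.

57.4°C

Length n = 19. Scanning the sequence gives A=4, T=2, G=8, C=5.
G+C = 13, so %GC = 13/19 × 100 = 68.421%
Salt term: 16.6 × (-1) = -16.6
GC term: 0.41 × 68.421 = 28.053; length term: −675/19 = −35.526
Tm = 81.5 + (-16.6) + 28.053 − 35.526 = 57.427 → 57.4°C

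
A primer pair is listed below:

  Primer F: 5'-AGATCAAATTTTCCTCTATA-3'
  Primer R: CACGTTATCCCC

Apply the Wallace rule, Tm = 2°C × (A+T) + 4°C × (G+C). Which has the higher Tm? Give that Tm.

Primer F, 50°C

Primer F: A+T=15, G+C=5 → Tm = 2(15)+4(5) = 50°C
Primer R: A+T=5, G+C=7 → Tm = 2(5)+4(7) = 38°C
50°C vs 38°C → primer F is higher.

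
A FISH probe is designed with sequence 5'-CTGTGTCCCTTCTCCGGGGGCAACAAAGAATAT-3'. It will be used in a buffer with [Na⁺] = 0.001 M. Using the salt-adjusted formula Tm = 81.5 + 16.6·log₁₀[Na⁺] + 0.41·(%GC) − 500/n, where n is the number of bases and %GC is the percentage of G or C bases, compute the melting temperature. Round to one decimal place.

Length n = 33. Counting bases: C=9, A=8, G=8, T=8
G+C = 17, so %GC = 17/33 × 100 = 51.515%
Salt term: 16.6 × (-3) = -49.8
GC term: 0.41 × 51.515 = 21.121; length term: −500/33 = −15.152
Tm = 81.5 + (-49.8) + 21.121 − 15.152 = 37.669 → 37.7°C

37.7°C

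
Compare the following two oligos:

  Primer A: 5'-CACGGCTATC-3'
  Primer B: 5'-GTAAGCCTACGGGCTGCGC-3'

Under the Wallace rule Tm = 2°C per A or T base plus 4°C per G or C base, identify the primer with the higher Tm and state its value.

Primer A: A+T=4, G+C=6 → Tm = 2(4)+4(6) = 32°C
Primer B: A+T=6, G+C=13 → Tm = 2(6)+4(13) = 64°C
32°C vs 64°C → primer B is higher.

Primer B, 64°C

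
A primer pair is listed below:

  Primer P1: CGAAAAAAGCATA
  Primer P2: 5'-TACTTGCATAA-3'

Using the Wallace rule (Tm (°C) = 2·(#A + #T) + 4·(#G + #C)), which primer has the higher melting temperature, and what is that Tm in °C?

Primer P1: A+T=9, G+C=4 → Tm = 2(9)+4(4) = 34°C
Primer P2: A+T=8, G+C=3 → Tm = 2(8)+4(3) = 28°C
34°C vs 28°C → primer P1 is higher.

Primer P1, 34°C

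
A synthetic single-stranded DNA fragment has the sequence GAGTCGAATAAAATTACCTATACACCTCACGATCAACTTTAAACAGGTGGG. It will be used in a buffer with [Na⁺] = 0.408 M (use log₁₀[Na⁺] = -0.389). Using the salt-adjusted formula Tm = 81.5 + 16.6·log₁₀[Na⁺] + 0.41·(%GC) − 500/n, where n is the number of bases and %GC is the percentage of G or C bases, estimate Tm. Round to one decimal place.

Length n = 51. Base counts: A=19, T=12, C=11, G=9
G+C = 20, so %GC = 20/51 × 100 = 39.216%
Salt term: 16.6 × (-0.389) = -6.457
GC term: 0.41 × 39.216 = 16.079; length term: −500/51 = −9.804
Tm = 81.5 + (-6.457) + 16.079 − 9.804 = 81.318 → 81.3°C

81.3°C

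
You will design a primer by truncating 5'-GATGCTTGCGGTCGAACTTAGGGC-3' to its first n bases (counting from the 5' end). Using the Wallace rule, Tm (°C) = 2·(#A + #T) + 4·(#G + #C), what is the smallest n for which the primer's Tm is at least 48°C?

n = 15

First 14 bases: GATGCTTGCGGTCG → Tm = 46°C (< 48°C)
First 15 bases: GATGCTTGCGGTCGA → Tm = 48°C (≥ 48°C)
Each additional base adds 2°C (A/T) or 4°C (G/C), so Tm is non-decreasing in n; n = 15 is the first length to reach 48°C.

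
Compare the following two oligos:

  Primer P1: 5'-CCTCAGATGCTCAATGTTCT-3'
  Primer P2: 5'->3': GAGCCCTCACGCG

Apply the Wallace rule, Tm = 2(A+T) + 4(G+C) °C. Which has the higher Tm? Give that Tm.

Primer P1, 58°C

Primer P1: A+T=11, G+C=9 → Tm = 2(11)+4(9) = 58°C
Primer P2: A+T=3, G+C=10 → Tm = 2(3)+4(10) = 46°C
58°C vs 46°C → primer P1 is higher.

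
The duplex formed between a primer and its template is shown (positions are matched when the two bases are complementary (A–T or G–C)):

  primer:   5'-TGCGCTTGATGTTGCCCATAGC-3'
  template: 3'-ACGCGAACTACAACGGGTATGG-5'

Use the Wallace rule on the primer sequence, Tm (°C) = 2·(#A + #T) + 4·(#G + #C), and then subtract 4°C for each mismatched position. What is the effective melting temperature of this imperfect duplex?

64°C

Primer base counts: A=3, T=7, G=6, C=6 → A+T=10, G+C=12
Perfect-match Tm = 2(10) + 4(12) = 20 + 48 = 68°C
Mismatches (positions where the bases are not complementary): 1 (at position 21)
Effective Tm = 68 − 1×4 = 68 − 4 = 64°C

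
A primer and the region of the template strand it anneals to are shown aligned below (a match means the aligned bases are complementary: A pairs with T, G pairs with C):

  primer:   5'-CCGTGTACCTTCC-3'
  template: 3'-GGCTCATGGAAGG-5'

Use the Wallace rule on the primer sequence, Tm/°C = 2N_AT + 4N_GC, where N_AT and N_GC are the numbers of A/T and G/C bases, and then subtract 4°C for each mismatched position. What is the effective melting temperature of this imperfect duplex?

Primer base counts: A=1, T=4, G=2, C=6 → A+T=5, G+C=8
Perfect-match Tm = 2(5) + 4(8) = 10 + 32 = 42°C
Mismatches (positions where the bases are not complementary): 1 (at position 4)
Effective Tm = 42 − 1×4 = 42 − 4 = 38°C

38°C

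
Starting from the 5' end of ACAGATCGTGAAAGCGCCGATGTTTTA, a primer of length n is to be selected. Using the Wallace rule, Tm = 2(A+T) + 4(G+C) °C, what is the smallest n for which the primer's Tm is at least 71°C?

n = 24

First 23 bases: ACAGATCGTGAAAGCGCCGATGT → Tm = 70°C (< 71°C)
First 24 bases: ACAGATCGTGAAAGCGCCGATGTT → Tm = 72°C (≥ 71°C)
Since every base adds ≥2°C, Tm only increases with n, so the threshold is first crossed at n = 24.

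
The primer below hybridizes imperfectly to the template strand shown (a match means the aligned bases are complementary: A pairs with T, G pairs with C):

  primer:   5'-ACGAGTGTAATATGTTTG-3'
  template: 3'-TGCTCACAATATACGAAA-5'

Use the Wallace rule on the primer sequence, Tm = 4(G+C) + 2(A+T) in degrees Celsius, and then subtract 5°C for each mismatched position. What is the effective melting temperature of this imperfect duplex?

33°C

Primer base counts: A=5, T=7, G=5, C=1 → A+T=12, G+C=6
Perfect-match Tm = 2(12) + 4(6) = 24 + 24 = 48°C
Mismatches (positions where the bases are not complementary): 3 (at positions 9, 15, 18)
Effective Tm = 48 − 3×5 = 48 − 15 = 33°C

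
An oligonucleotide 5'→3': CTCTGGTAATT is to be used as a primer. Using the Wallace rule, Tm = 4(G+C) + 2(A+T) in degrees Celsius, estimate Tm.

30°C

Scanning the sequence gives T=5, G=2, C=2, A=2.
AT pairs contribute 7, GC pairs contribute 4.
Tm = 2(7) + 4(4) = 14 + 16 = 30°C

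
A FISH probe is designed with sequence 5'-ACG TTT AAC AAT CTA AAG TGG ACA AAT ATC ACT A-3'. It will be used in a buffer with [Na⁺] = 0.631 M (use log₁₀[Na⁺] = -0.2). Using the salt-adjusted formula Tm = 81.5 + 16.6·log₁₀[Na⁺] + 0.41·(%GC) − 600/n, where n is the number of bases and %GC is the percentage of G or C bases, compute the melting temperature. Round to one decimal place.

Length n = 34. Scanning the sequence gives G=4, T=9, C=6, A=15.
G+C = 10, so %GC = 10/34 × 100 = 29.412%
Salt term: 16.6 × (-0.2) = -3.32
GC term: 0.41 × 29.412 = 12.059; length term: −600/34 = −17.647
Tm = 81.5 + (-3.32) + 12.059 − 17.647 = 72.592 → 72.6°C

72.6°C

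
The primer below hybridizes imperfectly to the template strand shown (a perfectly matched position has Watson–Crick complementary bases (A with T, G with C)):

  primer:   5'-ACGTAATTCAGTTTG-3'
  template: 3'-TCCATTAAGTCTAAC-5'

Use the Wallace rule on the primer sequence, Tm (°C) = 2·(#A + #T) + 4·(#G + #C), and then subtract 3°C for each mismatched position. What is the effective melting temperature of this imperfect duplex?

34°C

Primer base counts: A=4, T=6, G=3, C=2 → A+T=10, G+C=5
Perfect-match Tm = 2(10) + 4(5) = 20 + 20 = 40°C
Mismatches (positions where the bases are not complementary): 2 (at positions 2, 12)
Effective Tm = 40 − 2×3 = 40 − 6 = 34°C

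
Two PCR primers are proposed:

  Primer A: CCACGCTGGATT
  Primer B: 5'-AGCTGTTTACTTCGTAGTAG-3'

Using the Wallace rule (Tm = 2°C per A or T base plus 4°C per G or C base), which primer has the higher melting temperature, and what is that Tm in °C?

Primer B, 56°C

Primer A: A+T=5, G+C=7 → Tm = 2(5)+4(7) = 38°C
Primer B: A+T=12, G+C=8 → Tm = 2(12)+4(8) = 56°C
38°C vs 56°C → primer B is higher.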